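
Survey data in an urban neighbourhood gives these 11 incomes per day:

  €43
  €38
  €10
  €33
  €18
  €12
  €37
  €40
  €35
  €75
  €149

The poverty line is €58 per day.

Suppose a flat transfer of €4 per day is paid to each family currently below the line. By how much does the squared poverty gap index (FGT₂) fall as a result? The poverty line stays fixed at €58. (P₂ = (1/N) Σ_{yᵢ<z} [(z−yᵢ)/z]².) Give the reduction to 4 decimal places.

0.0515

Before: below the line — €10, €12, €18, €33, €35, €37, €38, €40, €43; squared poverty gap index (FGT₂) = 0.231434.
After the €4 transfer: below the line — €14, €16, €22, €37, €39, €41, €42, €44, €47; squared poverty gap index (FGT₂) = 0.179981.
Reduction = 0.231434 − 0.179981 = 0.0515.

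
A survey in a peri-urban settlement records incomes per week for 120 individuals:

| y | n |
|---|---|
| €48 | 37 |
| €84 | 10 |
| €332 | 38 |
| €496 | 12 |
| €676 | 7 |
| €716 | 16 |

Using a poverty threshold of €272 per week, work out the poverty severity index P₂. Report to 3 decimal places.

Poor units: 37×€48, 10×€84 (q = 47 of N = 120).
Relative gaps: (272−48)/272 = 0.8235 (×37); (272−84)/272 = 0.6912 (×10).
Squared: 0.6782 (×37); 0.4777 (×10).
Sum = 29.870675; P₂ = 29.870675 / 120 = 0.249.

0.249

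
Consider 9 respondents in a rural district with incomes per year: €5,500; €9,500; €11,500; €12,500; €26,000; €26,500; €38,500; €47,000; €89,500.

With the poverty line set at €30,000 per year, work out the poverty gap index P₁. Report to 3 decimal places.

0.328

Below the line: €5,500, €9,500, €11,500, €12,500, €26,000, €26,500 (q = 6 of N = 9).
Shortfall ratios: (30000−5500)/30000 = 0.8167; (30000−9500)/30000 = 0.6833; (30000−11500)/30000 = 0.6167; (30000−12500)/30000 = 0.5833; (30000−26000)/30000 = 0.1333; (30000−26500)/30000 = 0.1167.
Sum of shortfalls = 2.950000; P₁ averages over all N: 2.950000 / 9 = 0.328.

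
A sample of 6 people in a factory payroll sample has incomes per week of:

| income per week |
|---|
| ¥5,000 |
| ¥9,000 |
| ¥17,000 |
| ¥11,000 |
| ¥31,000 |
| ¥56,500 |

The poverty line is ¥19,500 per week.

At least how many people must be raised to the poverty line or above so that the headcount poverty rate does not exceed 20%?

Currently q = 4 of N = 6 are below the line (H = 0.667).
A headcount ratio of at most 20% allows at most ⌊0.20 × 6⌋ = 1 poor people.
So at least 4 − 1 = 3 must be lifted.

3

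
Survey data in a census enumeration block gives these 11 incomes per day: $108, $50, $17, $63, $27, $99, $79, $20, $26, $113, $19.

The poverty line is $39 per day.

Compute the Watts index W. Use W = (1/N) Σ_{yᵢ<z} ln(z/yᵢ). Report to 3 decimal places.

Below the line: $17, $19, $20, $26, $27 (q = 5 of N = 11).
Log shortfalls: ln(39/17) = 0.8303; ln(39/19) = 0.7191; ln(39/20) = 0.6678; ln(39/26) = 0.4055; ln(39/27) = 0.3677.
W = 2.990490 / 11 = 0.272.

0.272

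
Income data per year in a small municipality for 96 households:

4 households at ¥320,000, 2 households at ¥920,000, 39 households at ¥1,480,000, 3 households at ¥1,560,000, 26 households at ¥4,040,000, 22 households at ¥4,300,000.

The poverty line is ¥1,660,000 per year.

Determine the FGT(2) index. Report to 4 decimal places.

Below z: 4×¥320,000, 2×¥920,000, 39×¥1,480,000, 3×¥1,560,000 (q = 48 of N = 96).
Normalized shortfalls: (1660000−320000)/1660000 = 0.8072 (×4); (1660000−920000)/1660000 = 0.4458 (×2); (1660000−1480000)/1660000 = 0.1084 (×39); (1660000−1560000)/1660000 = 0.0602 (×3).
Squared: 0.6516 (×4); 0.1987 (×2); 0.0118 (×39); 0.0036 (×3).
Sum = 3.473363; P₂ = 3.473363 / 96 = 0.0362.

0.0362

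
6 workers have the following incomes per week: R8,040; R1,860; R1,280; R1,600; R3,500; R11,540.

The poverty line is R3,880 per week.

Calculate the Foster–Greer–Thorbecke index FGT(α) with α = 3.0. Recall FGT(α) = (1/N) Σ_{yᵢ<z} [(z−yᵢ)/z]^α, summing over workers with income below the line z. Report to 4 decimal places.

0.1076

Below the line: R1,280, R1,600, R1,860, R3,500 (q = 4 of N = 6).
Shortfall ratios: (3880−1280)/3880 = 0.6701; (3880−1600)/3880 = 0.5876; (3880−1860)/3880 = 0.5206; (3880−3500)/3880 = 0.0979.
Raised to α = 3.0: 0.30090; 0.20291; 0.14111; 0.00094.
Sum = 0.645864; FGT(3.0) = 0.645864 / 6 = 0.1076.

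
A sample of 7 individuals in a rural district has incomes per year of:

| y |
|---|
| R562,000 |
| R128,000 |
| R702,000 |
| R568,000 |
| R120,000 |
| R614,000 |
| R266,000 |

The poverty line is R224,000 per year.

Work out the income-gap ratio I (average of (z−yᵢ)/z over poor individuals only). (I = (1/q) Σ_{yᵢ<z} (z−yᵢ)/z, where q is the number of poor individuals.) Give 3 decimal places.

0.446

Below z: R120,000, R128,000 (q = 2 of N = 7).
Relative gaps: 0.4643, 0.4286; sum = 0.892857.
The income-gap ratio divides by q (the poor only): 0.892857 / 2 = 0.446.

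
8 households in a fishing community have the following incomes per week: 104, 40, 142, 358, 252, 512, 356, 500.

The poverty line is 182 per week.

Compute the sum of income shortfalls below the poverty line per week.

260

Below z: 40, 104, 142 (q = 3 of N = 8).
Individual gaps: 182−40 = 142; 182−104 = 78; 182−142 = 40.
Aggregate gap = 260.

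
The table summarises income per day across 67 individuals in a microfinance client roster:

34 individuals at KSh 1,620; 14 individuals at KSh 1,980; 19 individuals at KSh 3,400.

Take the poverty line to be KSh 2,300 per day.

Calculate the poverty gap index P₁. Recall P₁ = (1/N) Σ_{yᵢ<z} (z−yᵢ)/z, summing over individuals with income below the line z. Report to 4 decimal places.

Below the line: 34×KSh 1,620, 14×KSh 1,980 (q = 48 of N = 67).
Shortfall ratios: (2300−1620)/2300 = 0.2957 (×34); (2300−1980)/2300 = 0.1391 (×14).
Σ = 12.000000. Dividing by the full population N = 67 gives P₁ = 0.1791.

0.1791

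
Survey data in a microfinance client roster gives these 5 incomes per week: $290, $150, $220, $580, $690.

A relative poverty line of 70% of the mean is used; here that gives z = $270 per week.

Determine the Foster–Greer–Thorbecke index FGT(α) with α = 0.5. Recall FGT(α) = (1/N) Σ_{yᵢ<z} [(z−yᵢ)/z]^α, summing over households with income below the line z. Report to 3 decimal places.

Poor units: $150, $220 (q = 2 of N = 5).
Gap ratios (z−y)/z: (270−150)/270 = 0.4444; (270−220)/270 = 0.1852.
Raised to α = 0.5: 0.66667; 0.43033.
Sum = 1.096998; FGT(0.5) = 1.096998 / 5 = 0.219.

0.219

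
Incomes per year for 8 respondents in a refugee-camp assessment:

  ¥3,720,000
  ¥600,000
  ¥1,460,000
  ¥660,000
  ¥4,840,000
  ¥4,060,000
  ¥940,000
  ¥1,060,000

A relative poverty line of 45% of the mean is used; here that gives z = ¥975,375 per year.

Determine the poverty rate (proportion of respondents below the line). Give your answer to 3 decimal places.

3 of the 8 respondents have income below ¥975,375.
H = 3/8 = 0.375.

0.375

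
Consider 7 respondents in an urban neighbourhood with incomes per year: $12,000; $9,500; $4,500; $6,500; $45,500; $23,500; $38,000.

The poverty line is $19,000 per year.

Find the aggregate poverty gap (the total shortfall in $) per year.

$43,500

Poor units: $4,500, $6,500, $9,500, $12,000 (q = 4 of N = 7).
Individual gaps: 19000−4500 = 14500; 19000−6500 = 12500; 19000−9500 = 9500; 19000−12000 = 7000.
Aggregate gap = $43,500.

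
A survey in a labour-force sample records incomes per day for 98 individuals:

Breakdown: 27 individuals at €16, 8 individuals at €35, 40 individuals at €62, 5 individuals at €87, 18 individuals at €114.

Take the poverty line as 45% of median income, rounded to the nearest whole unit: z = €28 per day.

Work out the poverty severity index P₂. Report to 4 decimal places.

Poor units: 27×€16 (q = 27 of N = 98).
Gap ratios (z−y)/z: (28−16)/28 = 0.4286 (×27).
Squared: 0.1837 (×27).
Sum = 4.959184; P₂ = 4.959184 / 98 = 0.0506.

0.0506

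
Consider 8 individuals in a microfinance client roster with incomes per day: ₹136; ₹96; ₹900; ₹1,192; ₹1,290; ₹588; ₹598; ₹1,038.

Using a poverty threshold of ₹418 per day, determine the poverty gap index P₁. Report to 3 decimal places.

Below z: ₹96, ₹136 (q = 2 of N = 8).
Normalized shortfalls: (418−96)/418 = 0.7703; (418−136)/418 = 0.6746.
Σ = 1.444976. Dividing by the full population N = 8 gives P₁ = 0.181.

0.181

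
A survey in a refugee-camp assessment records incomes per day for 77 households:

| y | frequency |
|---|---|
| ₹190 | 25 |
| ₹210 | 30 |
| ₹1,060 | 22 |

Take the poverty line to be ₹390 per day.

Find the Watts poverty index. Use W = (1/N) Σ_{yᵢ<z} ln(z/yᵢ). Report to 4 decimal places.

Incomes under z: 25×₹190, 30×₹210 (q = 55 of N = 77).
Log shortfalls: ln(390/190) = 0.7191 (×25); ln(390/210) = 0.6190 (×30).
W = 36.549243 / 77 = 0.4747.

0.4747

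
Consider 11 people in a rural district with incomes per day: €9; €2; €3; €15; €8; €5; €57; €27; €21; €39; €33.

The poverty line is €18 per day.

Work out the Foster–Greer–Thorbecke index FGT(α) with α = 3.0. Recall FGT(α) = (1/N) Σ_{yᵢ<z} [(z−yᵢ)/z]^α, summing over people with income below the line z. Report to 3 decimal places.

0.178

Below z: €2, €3, €5, €8, €9, €15 (q = 6 of N = 11).
Gap ratios (z−y)/z: (18−2)/18 = 0.8889; (18−3)/18 = 0.8333; (18−5)/18 = 0.7222; (18−8)/18 = 0.5556; (18−9)/18 = 0.5000; (18−15)/18 = 0.1667.
Raised to α = 3.0: 0.70233; 0.57870; 0.37671; 0.17147; 0.12500; 0.00463.
Sum = 1.958848; FGT(3.0) = 1.958848 / 11 = 0.178.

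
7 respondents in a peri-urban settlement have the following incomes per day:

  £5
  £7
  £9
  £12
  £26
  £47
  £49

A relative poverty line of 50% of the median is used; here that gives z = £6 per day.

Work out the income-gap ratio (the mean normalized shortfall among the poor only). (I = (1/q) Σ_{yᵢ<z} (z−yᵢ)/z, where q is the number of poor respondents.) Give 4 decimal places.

0.1667

Below z: £5 (q = 1 of N = 7).
Relative gaps: 0.1667; sum = 0.166667.
The income-gap ratio divides by q (the poor only): 0.166667 / 1 = 0.1667.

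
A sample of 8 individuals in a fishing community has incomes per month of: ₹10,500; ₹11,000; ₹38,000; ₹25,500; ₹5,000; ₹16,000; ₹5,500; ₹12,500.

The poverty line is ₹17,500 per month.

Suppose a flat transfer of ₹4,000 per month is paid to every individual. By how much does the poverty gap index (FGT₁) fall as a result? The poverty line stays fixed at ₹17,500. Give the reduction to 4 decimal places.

0.1536

Before: below the line — ₹5,000, ₹5,500, ₹10,500, ₹11,000, ₹12,500, ₹16,000; poverty gap index (FGT₁) = 0.317857.
After the ₹4,000 transfer: below the line — ₹9,000, ₹9,500, ₹14,500, ₹15,000, ₹16,500; poverty gap index (FGT₁) = 0.164286.
Reduction = 0.317857 − 0.164286 = 0.1536.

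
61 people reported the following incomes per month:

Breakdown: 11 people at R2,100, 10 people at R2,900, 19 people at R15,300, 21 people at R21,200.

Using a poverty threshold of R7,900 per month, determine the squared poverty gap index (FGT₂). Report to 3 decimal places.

Poor units: 11×R2,100, 10×R2,900 (q = 21 of N = 61).
Normalized shortfalls: (7900−2100)/7900 = 0.7342 (×11); (7900−2900)/7900 = 0.6329 (×10).
Squared: 0.5390 (×11); 0.4006 (×10).
Sum = 9.934946; P₂ = 9.934946 / 61 = 0.163.

0.163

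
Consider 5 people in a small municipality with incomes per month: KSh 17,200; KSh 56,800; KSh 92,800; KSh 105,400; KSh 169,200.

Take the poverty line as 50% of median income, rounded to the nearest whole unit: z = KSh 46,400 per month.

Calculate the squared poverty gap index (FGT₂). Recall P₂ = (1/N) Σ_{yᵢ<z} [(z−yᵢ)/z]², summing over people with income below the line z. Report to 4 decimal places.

0.0792

Below z: KSh 17,200 (q = 1 of N = 5).
Relative gaps: (46400−17200)/46400 = 0.6293.
Squared: 0.3960.
Sum = 0.396032; P₂ = 0.396032 / 5 = 0.0792.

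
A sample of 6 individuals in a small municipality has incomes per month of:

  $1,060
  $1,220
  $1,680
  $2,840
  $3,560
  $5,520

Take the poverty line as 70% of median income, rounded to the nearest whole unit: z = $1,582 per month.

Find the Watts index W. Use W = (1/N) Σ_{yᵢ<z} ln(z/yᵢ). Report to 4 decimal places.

0.1100

Below z: $1,060, $1,220 (q = 2 of N = 6).
Log shortfalls: ln(1582/1060) = 0.4004; ln(1582/1220) = 0.2598.
W = 0.660260 / 6 = 0.1100.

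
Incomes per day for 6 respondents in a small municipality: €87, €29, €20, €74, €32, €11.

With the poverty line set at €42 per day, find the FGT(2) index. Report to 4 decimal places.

0.1619

Poor units: €11, €20, €29, €32 (q = 4 of N = 6).
Normalized shortfalls: (42−11)/42 = 0.7381; (42−20)/42 = 0.5238; (42−29)/42 = 0.3095; (42−32)/42 = 0.2381.
Squared: 0.5448; 0.2744; 0.0958; 0.0567.
Sum = 0.971655; P₂ = 0.971655 / 6 = 0.1619.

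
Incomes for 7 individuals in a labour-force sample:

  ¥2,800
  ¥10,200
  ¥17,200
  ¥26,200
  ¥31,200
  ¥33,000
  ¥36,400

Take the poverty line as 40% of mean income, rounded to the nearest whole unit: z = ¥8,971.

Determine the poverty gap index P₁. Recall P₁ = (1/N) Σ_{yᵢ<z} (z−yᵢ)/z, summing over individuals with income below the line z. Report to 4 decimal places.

Below z: ¥2,800 (q = 1 of N = 7).
Shortfall ratios: (8971−2800)/8971 = 0.6879.
Sum of shortfalls = 0.687883; P₁ averages over all N: 0.687883 / 7 = 0.0983.

0.0983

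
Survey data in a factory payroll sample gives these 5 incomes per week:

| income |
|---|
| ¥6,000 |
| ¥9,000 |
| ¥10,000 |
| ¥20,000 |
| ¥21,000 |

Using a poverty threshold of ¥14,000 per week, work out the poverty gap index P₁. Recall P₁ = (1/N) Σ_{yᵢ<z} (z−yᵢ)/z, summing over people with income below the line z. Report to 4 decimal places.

Poor units: ¥6,000, ¥9,000, ¥10,000 (q = 3 of N = 5).
Relative gaps: (14000−6000)/14000 = 0.5714; (14000−9000)/14000 = 0.3571; (14000−10000)/14000 = 0.2857.
Σ = 1.214286. Dividing by the full population N = 5 gives P₁ = 0.2429.

0.2429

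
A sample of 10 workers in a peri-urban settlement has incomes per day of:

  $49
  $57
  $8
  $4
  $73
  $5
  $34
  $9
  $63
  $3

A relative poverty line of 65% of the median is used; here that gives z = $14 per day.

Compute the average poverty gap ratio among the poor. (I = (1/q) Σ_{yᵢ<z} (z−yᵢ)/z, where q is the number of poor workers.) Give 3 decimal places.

0.586

Below z: $3, $4, $5, $8, $9 (q = 5 of N = 10).
Relative gaps: 0.7857, 0.7143, 0.6429, 0.4286, 0.3571; sum = 2.928571.
I averages over the q = 5 poor units only: 2.928571 / 5 = 0.586.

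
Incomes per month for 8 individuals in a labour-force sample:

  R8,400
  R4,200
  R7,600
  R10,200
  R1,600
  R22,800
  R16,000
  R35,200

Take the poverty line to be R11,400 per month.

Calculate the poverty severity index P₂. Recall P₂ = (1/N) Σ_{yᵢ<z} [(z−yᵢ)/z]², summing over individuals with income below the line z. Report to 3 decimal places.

0.166

Below z: R1,600, R4,200, R7,600, R8,400, R10,200 (q = 5 of N = 8).
Relative gaps: (11400−1600)/11400 = 0.8596; (11400−4200)/11400 = 0.6316; (11400−7600)/11400 = 0.3333; (11400−8400)/11400 = 0.2632; (11400−10200)/11400 = 0.1053.
Squared: 0.7390; 0.3989; 0.1111; 0.0693; 0.0111.
Sum = 1.329332; P₂ = 1.329332 / 8 = 0.166.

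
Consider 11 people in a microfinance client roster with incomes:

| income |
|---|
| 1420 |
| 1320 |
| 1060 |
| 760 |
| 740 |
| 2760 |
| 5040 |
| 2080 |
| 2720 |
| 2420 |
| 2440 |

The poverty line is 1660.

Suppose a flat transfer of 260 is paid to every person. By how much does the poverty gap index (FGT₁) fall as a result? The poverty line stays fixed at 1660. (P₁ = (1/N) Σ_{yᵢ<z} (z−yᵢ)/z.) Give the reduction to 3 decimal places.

0.070

Before: below the line — 740, 760, 1060, 1320, 1420; poverty gap index (FGT₁) = 0.16429.
After the 260 transfer: below the line — 1000, 1020, 1320, 1580; poverty gap index (FGT₁) = 0.09419.
Reduction = 0.16429 − 0.09419 = 0.070.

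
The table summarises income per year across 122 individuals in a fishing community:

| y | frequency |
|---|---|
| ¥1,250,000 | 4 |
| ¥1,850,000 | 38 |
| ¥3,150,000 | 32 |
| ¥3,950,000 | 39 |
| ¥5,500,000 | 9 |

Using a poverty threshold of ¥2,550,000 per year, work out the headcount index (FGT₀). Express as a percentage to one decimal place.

34.4%

42 of the 122 individuals have income below ¥2,550,000.
H = 42/122 = 34.4%.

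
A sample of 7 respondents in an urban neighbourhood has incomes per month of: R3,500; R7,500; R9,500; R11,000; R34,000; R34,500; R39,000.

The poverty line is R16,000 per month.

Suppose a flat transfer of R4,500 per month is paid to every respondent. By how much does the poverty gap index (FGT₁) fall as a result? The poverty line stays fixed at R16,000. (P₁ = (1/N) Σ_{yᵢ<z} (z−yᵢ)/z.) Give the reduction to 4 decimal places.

0.1607

Before: below the line — R3,500, R7,500, R9,500, R11,000; poverty gap index (FGT₁) = 0.290179.
After the R4,500 transfer: below the line — R8,000, R12,000, R14,000, R15,500; poverty gap index (FGT₁) = 0.129464.
Reduction = 0.290179 − 0.129464 = 0.1607.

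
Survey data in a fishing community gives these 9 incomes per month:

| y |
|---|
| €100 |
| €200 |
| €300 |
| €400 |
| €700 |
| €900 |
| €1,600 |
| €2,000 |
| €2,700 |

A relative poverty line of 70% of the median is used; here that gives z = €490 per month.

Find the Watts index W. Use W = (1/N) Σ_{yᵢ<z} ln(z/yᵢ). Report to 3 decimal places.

Below the line: €100, €200, €300, €400 (q = 4 of N = 9).
Log gaps: ln(490/100) = 1.5892; ln(490/200) = 0.8961; ln(490/300) = 0.4906; ln(490/400) = 0.2029.
W = 3.178887 / 9 = 0.353.

0.353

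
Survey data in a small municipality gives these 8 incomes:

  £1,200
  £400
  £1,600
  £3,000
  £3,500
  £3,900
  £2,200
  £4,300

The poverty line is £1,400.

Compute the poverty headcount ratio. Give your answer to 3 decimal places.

2 of the 8 people have income below £1,400.
H = 2/8 = 0.250.

0.250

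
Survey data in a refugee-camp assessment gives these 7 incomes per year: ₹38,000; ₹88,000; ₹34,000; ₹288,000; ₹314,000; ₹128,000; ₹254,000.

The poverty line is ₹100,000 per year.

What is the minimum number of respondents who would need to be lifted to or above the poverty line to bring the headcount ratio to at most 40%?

Currently q = 3 of N = 7 are below the line (H = 0.429).
A headcount ratio of at most 40% allows at most ⌊0.40 × 7⌋ = 2 poor respondents.
So at least 3 − 2 = 1 must be lifted.

1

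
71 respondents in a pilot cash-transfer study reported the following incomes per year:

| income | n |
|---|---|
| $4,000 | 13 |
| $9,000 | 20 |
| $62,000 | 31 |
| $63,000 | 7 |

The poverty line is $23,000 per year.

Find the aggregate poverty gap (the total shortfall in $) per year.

$527,000

Poor units: 13×$4,000, 20×$9,000 (q = 33 of N = 71).
Individual gaps: 13×(23000−4000) = 247000; 20×(23000−9000) = 280000.
Aggregate gap = $527,000.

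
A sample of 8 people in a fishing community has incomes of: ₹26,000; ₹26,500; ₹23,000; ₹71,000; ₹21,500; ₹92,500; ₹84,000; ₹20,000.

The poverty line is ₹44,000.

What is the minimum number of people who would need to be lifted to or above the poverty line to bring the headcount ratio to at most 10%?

5

5 of the 8 people are poor, so H = 5/8 = 0.625.
A headcount ratio of at most 10% allows at most ⌊0.10 × 8⌋ = 0 poor people.
So at least 5 − 0 = 5 must be lifted.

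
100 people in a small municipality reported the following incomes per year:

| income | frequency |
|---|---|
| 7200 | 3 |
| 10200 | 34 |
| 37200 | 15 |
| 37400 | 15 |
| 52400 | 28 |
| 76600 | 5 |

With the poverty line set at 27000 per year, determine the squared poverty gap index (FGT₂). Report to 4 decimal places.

Below z: 3×7200, 34×10200 (q = 37 of N = 100).
Shortfall ratios: (27000−7200)/27000 = 0.7333 (×3); (27000−10200)/27000 = 0.6222 (×34).
Squared: 0.5378 (×3); 0.3872 (×34).
Sum = 14.776790; P₂ = 14.776790 / 100 = 0.1478.

0.1478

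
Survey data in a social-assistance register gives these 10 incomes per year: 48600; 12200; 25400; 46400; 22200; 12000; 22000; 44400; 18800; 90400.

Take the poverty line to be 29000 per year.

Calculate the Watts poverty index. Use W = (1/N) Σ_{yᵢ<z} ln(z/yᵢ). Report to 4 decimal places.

Below the line: 12000, 12200, 18800, 22000, 22200, 25400 (q = 6 of N = 10).
Log gaps: ln(29000/12000) = 0.8824; ln(29000/12200) = 0.8659; ln(29000/18800) = 0.4334; ln(29000/22000) = 0.2763; ln(29000/22200) = 0.2672; ln(29000/25400) = 0.1325.
W = 2.857692 / 10 = 0.2858.

0.2858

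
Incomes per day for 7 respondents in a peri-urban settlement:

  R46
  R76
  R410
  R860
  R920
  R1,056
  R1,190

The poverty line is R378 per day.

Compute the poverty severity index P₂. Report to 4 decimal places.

Incomes under z: R46, R76 (q = 2 of N = 7).
Relative gaps: (378−46)/378 = 0.8783; (378−76)/378 = 0.7989.
Squared: 0.7714; 0.6383.
Sum = 1.409731; P₂ = 1.409731 / 7 = 0.2014.

0.2014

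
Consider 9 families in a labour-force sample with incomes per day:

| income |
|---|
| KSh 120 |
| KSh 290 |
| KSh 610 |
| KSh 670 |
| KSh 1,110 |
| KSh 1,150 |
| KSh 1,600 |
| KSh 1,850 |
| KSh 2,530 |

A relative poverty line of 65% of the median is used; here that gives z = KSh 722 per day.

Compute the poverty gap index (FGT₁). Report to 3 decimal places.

0.184

Below z: KSh 120, KSh 290, KSh 610, KSh 670 (q = 4 of N = 9).
Shortfall ratios: (722−120)/722 = 0.8338; (722−290)/722 = 0.5983; (722−610)/722 = 0.1551; (722−670)/722 = 0.0720.
Σ = 1.659280. Dividing by the full population N = 9 gives P₁ = 0.184.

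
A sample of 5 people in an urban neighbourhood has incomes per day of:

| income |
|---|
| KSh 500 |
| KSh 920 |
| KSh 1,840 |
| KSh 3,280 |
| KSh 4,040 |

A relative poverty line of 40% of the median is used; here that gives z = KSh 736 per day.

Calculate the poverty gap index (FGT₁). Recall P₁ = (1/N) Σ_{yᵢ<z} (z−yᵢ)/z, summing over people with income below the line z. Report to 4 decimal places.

0.0641

Incomes under z: KSh 500 (q = 1 of N = 5).
Shortfall ratios: (736−500)/736 = 0.3207.
Sum of shortfalls = 0.320652; P₁ averages over all N: 0.320652 / 5 = 0.0641.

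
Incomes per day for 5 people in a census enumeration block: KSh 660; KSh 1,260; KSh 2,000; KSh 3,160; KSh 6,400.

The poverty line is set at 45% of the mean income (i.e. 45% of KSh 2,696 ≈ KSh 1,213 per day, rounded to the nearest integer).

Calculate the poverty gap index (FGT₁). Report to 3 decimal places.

Incomes under z: KSh 660 (q = 1 of N = 5).
Relative gaps: (1213−660)/1213 = 0.4559.
Σ = 0.455894. Dividing by the full population N = 5 gives P₁ = 0.091.

0.091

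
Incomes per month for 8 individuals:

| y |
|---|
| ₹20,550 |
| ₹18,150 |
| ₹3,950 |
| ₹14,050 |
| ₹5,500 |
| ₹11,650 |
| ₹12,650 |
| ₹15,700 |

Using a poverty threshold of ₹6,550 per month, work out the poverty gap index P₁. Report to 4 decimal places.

Below z: ₹3,950, ₹5,500 (q = 2 of N = 8).
Shortfall ratios: (6550−3950)/6550 = 0.3969; (6550−5500)/6550 = 0.1603.
Σ = 0.557252. Dividing by the full population N = 8 gives P₁ = 0.0697.

0.0697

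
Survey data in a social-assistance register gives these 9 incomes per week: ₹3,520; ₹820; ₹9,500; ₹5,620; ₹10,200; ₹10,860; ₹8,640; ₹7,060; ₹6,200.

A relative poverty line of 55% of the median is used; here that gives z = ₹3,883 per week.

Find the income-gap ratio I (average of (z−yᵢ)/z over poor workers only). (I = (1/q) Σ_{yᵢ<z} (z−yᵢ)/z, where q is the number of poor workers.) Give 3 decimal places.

Incomes under z: ₹820, ₹3,520 (q = 2 of N = 9).
Relative gaps: 0.7888, 0.0935; sum = 0.882307.
The income-gap ratio divides by q (the poor only): 0.882307 / 2 = 0.441.

0.441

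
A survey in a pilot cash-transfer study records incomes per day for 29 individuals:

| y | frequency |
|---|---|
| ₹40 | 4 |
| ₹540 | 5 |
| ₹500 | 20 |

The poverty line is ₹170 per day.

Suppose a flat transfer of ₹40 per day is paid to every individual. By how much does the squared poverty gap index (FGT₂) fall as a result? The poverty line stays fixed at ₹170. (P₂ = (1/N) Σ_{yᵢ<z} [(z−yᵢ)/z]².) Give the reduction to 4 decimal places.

Before: below the line — 4×₹40; squared poverty gap index (FGT₂) = 0.080659.
After the ₹40 transfer: below the line — 4×₹80; squared poverty gap index (FGT₂) = 0.038659.
Reduction = 0.080659 − 0.038659 = 0.0420.

0.0420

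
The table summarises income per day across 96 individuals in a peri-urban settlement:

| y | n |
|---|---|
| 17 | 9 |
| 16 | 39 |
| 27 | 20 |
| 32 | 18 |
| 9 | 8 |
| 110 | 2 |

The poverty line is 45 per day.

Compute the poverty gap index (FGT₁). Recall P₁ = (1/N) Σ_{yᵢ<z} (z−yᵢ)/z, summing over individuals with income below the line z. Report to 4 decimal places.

Below the line: 8×9, 39×16, 9×17, 20×27, 18×32 (q = 94 of N = 96).
Relative gaps: (45−9)/45 = 0.8000 (×8); (45−16)/45 = 0.6444 (×39); (45−17)/45 = 0.6222 (×9); (45−27)/45 = 0.4000 (×20); (45−32)/45 = 0.2889 (×18).
Sum of shortfalls = 50.333333; P₁ averages over all N: 50.333333 / 96 = 0.5243.

0.5243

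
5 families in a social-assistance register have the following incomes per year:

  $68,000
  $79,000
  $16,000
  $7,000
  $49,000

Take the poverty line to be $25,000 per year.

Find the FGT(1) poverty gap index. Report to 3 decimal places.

Below z: $7,000, $16,000 (q = 2 of N = 5).
Shortfall ratios: (25000−7000)/25000 = 0.7200; (25000−16000)/25000 = 0.3600.
Sum of shortfalls = 1.080000; P₁ averages over all N: 1.080000 / 5 = 0.216.

0.216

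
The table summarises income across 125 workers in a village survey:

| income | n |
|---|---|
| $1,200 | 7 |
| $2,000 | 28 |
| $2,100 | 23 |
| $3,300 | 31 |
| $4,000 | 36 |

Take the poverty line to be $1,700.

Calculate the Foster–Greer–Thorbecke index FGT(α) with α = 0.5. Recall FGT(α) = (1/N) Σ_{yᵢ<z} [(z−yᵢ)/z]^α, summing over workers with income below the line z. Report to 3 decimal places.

0.030

Below z: 7×$1,200 (q = 7 of N = 125).
Shortfall ratios: (1700−1200)/1700 = 0.2941 (×7).
Raised to α = 0.5: 0.54233 (×7).
Sum = 3.796283; FGT(0.5) = 3.796283 / 125 = 0.030.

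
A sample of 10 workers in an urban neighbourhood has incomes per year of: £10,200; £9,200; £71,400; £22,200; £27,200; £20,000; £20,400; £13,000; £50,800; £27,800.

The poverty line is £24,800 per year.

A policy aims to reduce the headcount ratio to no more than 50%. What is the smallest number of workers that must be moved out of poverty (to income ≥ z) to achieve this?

6 of the 10 workers are poor, so H = 6/10 = 0.600.
A headcount ratio of at most 50% allows at most ⌊0.50 × 10⌋ = 5 poor workers.
So at least 6 − 5 = 1 must be lifted.

1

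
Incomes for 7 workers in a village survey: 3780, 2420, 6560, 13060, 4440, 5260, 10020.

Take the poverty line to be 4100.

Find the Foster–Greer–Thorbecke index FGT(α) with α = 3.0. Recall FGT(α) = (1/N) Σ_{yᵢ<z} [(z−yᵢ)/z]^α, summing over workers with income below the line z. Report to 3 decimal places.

0.010

Poor units: 2420, 3780 (q = 2 of N = 7).
Gap ratios (z−y)/z: (4100−2420)/4100 = 0.4098; (4100−3780)/4100 = 0.0780.
Raised to α = 3.0: 0.06880; 0.00048.
Sum = 0.069274; FGT(3.0) = 0.069274 / 7 = 0.010.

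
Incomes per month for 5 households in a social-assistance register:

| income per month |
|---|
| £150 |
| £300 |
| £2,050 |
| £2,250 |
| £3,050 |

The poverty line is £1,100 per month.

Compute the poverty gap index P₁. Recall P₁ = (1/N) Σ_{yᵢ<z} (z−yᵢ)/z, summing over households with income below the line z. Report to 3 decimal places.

Poor units: £150, £300 (q = 2 of N = 5).
Gap ratios (z−y)/z: (1100−150)/1100 = 0.8636; (1100−300)/1100 = 0.7273.
Σ = 1.590909. Dividing by the full population N = 5 gives P₁ = 0.318.

0.318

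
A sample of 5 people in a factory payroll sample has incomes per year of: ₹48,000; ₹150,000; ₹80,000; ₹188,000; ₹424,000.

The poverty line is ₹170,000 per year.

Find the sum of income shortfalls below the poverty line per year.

₹232,000

Below the line: ₹48,000, ₹80,000, ₹150,000 (q = 3 of N = 5).
Individual gaps: 170000−48000 = 122000; 170000−80000 = 90000; 170000−150000 = 20000.
Aggregate gap = ₹232,000.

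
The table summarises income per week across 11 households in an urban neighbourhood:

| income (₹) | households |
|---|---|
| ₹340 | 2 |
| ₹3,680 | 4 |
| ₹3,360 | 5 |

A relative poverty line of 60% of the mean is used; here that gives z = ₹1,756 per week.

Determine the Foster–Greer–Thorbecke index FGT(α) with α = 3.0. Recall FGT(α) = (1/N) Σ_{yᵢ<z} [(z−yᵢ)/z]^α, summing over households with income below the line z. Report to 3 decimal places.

0.095

Incomes under z: 2×₹340 (q = 2 of N = 11).
Shortfall ratios: (1756−340)/1756 = 0.8064 (×2).
Raised to α = 3.0: 0.52434 (×2).
Sum = 1.048688; FGT(3.0) = 1.048688 / 11 = 0.095.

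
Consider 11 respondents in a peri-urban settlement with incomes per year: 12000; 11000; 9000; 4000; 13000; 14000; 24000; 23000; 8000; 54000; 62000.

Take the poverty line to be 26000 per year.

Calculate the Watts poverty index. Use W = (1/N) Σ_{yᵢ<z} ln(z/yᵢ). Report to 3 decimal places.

0.660

Incomes under z: 4000, 8000, 9000, 11000, 12000, 13000, 14000, 23000, 24000 (q = 9 of N = 11).
Log shortfalls: ln(26000/4000) = 1.8718; ln(26000/8000) = 1.1787; ln(26000/9000) = 1.0609; ln(26000/11000) = 0.8602; ln(26000/12000) = 0.7732; ln(26000/13000) = 0.6931; ln(26000/14000) = 0.6190; ln(26000/23000) = 0.1226; ln(26000/24000) = 0.0800.
W = 7.259552 / 11 = 0.660.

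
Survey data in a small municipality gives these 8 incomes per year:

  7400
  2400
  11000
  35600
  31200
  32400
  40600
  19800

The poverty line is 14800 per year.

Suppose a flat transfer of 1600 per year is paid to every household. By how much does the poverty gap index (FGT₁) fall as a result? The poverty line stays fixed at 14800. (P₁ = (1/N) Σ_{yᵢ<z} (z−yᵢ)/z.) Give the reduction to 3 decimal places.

Before: below the line — 2400, 7400, 11000; poverty gap index (FGT₁) = 0.19932.
After the 1600 transfer: below the line — 4000, 9000, 12600; poverty gap index (FGT₁) = 0.15878.
Reduction = 0.19932 − 0.15878 = 0.041.

0.041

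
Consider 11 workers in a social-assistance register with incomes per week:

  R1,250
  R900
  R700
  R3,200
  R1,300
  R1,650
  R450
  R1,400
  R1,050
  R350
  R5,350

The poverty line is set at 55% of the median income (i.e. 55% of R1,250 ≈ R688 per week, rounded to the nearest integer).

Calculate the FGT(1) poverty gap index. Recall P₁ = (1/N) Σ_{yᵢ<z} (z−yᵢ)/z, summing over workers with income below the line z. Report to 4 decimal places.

Incomes under z: R350, R450 (q = 2 of N = 11).
Normalized shortfalls: (688−350)/688 = 0.4913; (688−450)/688 = 0.3459.
Sum of shortfalls = 0.837209; P₁ averages over all N: 0.837209 / 11 = 0.0761.

0.0761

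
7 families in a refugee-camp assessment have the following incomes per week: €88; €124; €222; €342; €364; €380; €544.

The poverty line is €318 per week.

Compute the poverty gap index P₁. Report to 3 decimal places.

0.234

Incomes under z: €88, €124, €222 (q = 3 of N = 7).
Normalized shortfalls: (318−88)/318 = 0.7233; (318−124)/318 = 0.6101; (318−222)/318 = 0.3019.
Σ = 1.635220. Dividing by the full population N = 7 gives P₁ = 0.234.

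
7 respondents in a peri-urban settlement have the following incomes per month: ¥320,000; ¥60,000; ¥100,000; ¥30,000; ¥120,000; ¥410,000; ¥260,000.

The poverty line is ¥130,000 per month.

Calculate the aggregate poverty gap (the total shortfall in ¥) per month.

¥210,000

Below z: ¥30,000, ¥60,000, ¥100,000, ¥120,000 (q = 4 of N = 7).
Individual gaps: 130000−30000 = 100000; 130000−60000 = 70000; 130000−100000 = 30000; 130000−120000 = 10000.
Aggregate gap = ¥210,000.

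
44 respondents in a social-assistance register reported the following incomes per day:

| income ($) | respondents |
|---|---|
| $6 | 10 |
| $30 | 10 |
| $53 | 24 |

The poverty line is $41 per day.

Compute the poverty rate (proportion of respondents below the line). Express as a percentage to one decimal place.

45.5%

20 of the 44 respondents have income below $41.
H = 20/44 = 45.5%.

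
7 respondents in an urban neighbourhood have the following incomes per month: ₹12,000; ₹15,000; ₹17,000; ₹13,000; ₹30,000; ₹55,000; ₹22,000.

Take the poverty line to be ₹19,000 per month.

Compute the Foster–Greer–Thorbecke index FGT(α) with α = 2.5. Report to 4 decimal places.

0.0232

Below z: ₹12,000, ₹13,000, ₹15,000, ₹17,000 (q = 4 of N = 7).
Normalized shortfalls: (19000−12000)/19000 = 0.3684; (19000−13000)/19000 = 0.3158; (19000−15000)/19000 = 0.2105; (19000−17000)/19000 = 0.1053.
Raised to α = 2.5: 0.08239; 0.05604; 0.02034; 0.00359.
Sum = 0.162358; FGT(2.5) = 0.162358 / 7 = 0.0232.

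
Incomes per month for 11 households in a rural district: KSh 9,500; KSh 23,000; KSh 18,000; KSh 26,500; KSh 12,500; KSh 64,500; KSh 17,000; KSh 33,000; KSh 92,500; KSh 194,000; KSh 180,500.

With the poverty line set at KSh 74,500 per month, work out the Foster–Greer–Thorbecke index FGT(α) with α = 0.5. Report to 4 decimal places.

Poor units: KSh 9,500, KSh 12,500, KSh 17,000, KSh 18,000, KSh 23,000, KSh 26,500, KSh 33,000, KSh 64,500 (q = 8 of N = 11).
Gap ratios (z−y)/z: (74500−9500)/74500 = 0.8725; (74500−12500)/74500 = 0.8322; (74500−17000)/74500 = 0.7718; (74500−18000)/74500 = 0.7584; (74500−23000)/74500 = 0.6913; (74500−26500)/74500 = 0.6443; (74500−33000)/74500 = 0.5570; (74500−64500)/74500 = 0.1342.
Raised to α = 0.5: 0.93407; 0.91226; 0.87853; 0.87086; 0.83143; 0.80268; 0.74636; 0.36637.
Sum = 6.342547; FGT(0.5) = 6.342547 / 11 = 0.5766.

0.5766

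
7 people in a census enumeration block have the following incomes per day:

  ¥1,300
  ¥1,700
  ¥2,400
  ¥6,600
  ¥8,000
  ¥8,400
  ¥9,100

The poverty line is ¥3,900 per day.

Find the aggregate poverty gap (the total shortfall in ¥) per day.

¥6,300

Below the line: ¥1,300, ¥1,700, ¥2,400 (q = 3 of N = 7).
Individual gaps: 3900−1300 = 2600; 3900−1700 = 2200; 3900−2400 = 1500.
Aggregate gap = ¥6,300.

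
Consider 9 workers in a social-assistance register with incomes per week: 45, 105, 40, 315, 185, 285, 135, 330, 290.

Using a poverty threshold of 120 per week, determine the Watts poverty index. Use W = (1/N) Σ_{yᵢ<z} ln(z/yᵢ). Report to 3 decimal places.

0.246

Poor units: 40, 45, 105 (q = 3 of N = 9).
Log gaps: ln(120/40) = 1.0986; ln(120/45) = 0.9808; ln(120/105) = 0.1335.
W = 2.212973 / 9 = 0.246.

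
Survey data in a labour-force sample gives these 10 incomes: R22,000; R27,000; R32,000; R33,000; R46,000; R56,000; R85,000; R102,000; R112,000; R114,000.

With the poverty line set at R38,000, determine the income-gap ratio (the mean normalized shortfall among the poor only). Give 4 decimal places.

Below z: R22,000, R27,000, R32,000, R33,000 (q = 4 of N = 10).
Relative gaps: 0.4211, 0.2895, 0.1579, 0.1316; sum = 1.000000.
The income-gap ratio divides by q (the poor only): 1.000000 / 4 = 0.2500.

0.2500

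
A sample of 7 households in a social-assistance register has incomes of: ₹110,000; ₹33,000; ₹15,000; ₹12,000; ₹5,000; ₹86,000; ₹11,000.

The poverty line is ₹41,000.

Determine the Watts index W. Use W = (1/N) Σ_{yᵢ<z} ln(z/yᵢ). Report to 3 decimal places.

Poor units: ₹5,000, ₹11,000, ₹12,000, ₹15,000, ₹33,000 (q = 5 of N = 7).
ln(z/y) terms: ln(41000/5000) = 2.1041; ln(41000/11000) = 1.3157; ln(41000/12000) = 1.2287; ln(41000/15000) = 1.0055; ln(41000/33000) = 0.2171.
W = 5.871063 / 7 = 0.839.

0.839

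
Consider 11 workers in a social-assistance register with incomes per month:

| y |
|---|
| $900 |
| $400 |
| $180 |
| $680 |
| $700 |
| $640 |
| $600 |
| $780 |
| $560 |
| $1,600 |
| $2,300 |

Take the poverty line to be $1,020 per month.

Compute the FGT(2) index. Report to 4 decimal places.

0.1671

Below the line: $180, $400, $560, $600, $640, $680, $700, $780, $900 (q = 9 of N = 11).
Normalized shortfalls: (1020−180)/1020 = 0.8235; (1020−400)/1020 = 0.6078; (1020−560)/1020 = 0.4510; (1020−600)/1020 = 0.4118; (1020−640)/1020 = 0.3725; (1020−680)/1020 = 0.3333; (1020−700)/1020 = 0.3137; (1020−780)/1020 = 0.2353; (1020−900)/1020 = 0.1176.
Squared: 0.6782; 0.3695; 0.2034; 0.1696; 0.1388; 0.1111; 0.0984; 0.0554; 0.0138.
Sum = 1.838139; P₂ = 1.838139 / 11 = 0.1671.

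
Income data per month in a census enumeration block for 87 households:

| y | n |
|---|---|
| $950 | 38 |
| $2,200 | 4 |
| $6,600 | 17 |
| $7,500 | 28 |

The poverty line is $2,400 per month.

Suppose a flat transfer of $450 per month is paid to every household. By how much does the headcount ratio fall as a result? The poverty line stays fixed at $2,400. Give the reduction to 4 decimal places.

0.0460

Before: below the line — 38×$950, 4×$2,200; headcount ratio = 0.482759.
After the $450 transfer: below the line — 38×$1,400; headcount ratio = 0.436782.
Reduction = 0.482759 − 0.436782 = 0.0460.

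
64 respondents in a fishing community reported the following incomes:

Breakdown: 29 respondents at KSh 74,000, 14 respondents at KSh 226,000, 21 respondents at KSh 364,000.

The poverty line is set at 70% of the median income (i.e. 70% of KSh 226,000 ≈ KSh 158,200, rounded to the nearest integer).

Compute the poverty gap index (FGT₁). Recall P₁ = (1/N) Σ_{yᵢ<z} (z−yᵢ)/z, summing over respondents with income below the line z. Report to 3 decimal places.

0.241

Poor units: 29×KSh 74,000 (q = 29 of N = 64).
Shortfall ratios: (158200−74000)/158200 = 0.5322 (×29).
Σ = 15.434893. Dividing by the full population N = 64 gives P₁ = 0.241.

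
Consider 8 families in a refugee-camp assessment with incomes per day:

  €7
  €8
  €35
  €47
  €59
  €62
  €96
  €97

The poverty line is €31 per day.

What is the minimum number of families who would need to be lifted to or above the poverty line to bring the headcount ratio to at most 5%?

2

Currently q = 2 of N = 8 are below the line (H = 0.250).
A headcount ratio of at most 5% allows at most ⌊0.05 × 8⌋ = 0 poor families.
So at least 2 − 0 = 2 must be lifted.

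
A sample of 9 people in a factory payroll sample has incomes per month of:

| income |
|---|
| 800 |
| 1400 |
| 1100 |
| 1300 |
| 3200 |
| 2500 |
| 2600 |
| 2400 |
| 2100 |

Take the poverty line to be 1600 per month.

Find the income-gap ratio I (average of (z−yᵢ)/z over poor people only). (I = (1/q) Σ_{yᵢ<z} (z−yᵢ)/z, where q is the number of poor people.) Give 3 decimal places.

0.281

Poor units: 800, 1100, 1300, 1400 (q = 4 of N = 9).
Relative gaps: 0.5000, 0.3125, 0.1875, 0.1250; sum = 1.125000.
The income-gap ratio divides by q (the poor only): 1.125000 / 4 = 0.281.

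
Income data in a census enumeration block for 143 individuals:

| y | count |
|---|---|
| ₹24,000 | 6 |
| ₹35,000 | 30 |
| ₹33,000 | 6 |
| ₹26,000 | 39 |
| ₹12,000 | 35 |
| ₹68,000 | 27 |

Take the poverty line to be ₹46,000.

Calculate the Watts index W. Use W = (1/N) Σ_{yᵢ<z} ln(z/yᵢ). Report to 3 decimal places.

Poor units: 35×₹12,000, 6×₹24,000, 39×₹26,000, 6×₹33,000, 30×₹35,000 (q = 116 of N = 143).
Log gaps: ln(46000/12000) = 1.3437 (×35); ln(46000/24000) = 0.6506 (×6); ln(46000/26000) = 0.5705 (×39); ln(46000/33000) = 0.3321 (×6); ln(46000/35000) = 0.2733 (×30).
W = 83.377094 / 143 = 0.583.

0.583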